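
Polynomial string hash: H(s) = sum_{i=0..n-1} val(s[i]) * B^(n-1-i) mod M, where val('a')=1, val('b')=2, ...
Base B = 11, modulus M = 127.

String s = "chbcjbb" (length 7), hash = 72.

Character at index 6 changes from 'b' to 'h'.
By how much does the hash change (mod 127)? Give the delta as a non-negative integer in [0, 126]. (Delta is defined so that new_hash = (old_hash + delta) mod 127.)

Delta formula: (val(new) - val(old)) * B^(n-1-k) mod M
  val('h') - val('b') = 8 - 2 = 6
  B^(n-1-k) = 11^0 mod 127 = 1
  Delta = 6 * 1 mod 127 = 6

Answer: 6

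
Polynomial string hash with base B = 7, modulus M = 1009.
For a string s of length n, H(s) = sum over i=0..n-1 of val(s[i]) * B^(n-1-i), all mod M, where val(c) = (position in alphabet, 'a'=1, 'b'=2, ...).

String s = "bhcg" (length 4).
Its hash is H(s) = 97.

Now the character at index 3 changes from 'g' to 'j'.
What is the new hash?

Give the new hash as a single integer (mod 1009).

Answer: 100

Derivation:
val('g') = 7, val('j') = 10
Position k = 3, exponent = n-1-k = 0
B^0 mod M = 7^0 mod 1009 = 1
Delta = (10 - 7) * 1 mod 1009 = 3
New hash = (97 + 3) mod 1009 = 100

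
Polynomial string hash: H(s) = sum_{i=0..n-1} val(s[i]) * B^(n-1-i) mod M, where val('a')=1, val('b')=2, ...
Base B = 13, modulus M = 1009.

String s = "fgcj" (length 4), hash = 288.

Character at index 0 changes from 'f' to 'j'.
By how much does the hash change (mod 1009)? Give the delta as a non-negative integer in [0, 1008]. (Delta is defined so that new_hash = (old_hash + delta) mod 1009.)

Answer: 716

Derivation:
Delta formula: (val(new) - val(old)) * B^(n-1-k) mod M
  val('j') - val('f') = 10 - 6 = 4
  B^(n-1-k) = 13^3 mod 1009 = 179
  Delta = 4 * 179 mod 1009 = 716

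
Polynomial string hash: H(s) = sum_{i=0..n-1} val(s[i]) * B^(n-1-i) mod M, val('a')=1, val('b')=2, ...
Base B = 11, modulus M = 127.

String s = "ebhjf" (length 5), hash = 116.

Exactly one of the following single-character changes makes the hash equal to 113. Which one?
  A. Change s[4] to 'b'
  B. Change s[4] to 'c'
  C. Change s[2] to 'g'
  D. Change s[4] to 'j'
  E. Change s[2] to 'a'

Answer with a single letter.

Option A: s[4]='f'->'b', delta=(2-6)*11^0 mod 127 = 123, hash=116+123 mod 127 = 112
Option B: s[4]='f'->'c', delta=(3-6)*11^0 mod 127 = 124, hash=116+124 mod 127 = 113 <-- target
Option C: s[2]='h'->'g', delta=(7-8)*11^2 mod 127 = 6, hash=116+6 mod 127 = 122
Option D: s[4]='f'->'j', delta=(10-6)*11^0 mod 127 = 4, hash=116+4 mod 127 = 120
Option E: s[2]='h'->'a', delta=(1-8)*11^2 mod 127 = 42, hash=116+42 mod 127 = 31

Answer: B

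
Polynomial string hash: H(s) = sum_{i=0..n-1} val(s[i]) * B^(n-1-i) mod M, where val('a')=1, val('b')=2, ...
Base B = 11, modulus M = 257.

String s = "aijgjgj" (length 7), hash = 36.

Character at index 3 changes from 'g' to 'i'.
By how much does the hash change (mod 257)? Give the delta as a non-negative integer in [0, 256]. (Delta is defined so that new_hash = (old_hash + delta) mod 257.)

Delta formula: (val(new) - val(old)) * B^(n-1-k) mod M
  val('i') - val('g') = 9 - 7 = 2
  B^(n-1-k) = 11^3 mod 257 = 46
  Delta = 2 * 46 mod 257 = 92

Answer: 92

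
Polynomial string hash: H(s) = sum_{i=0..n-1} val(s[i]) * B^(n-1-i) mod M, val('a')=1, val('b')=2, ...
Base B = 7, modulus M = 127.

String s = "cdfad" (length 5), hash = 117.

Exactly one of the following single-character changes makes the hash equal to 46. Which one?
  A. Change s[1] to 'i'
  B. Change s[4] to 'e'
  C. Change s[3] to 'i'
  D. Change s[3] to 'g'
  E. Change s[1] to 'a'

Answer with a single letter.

Answer: C

Derivation:
Option A: s[1]='d'->'i', delta=(9-4)*7^3 mod 127 = 64, hash=117+64 mod 127 = 54
Option B: s[4]='d'->'e', delta=(5-4)*7^0 mod 127 = 1, hash=117+1 mod 127 = 118
Option C: s[3]='a'->'i', delta=(9-1)*7^1 mod 127 = 56, hash=117+56 mod 127 = 46 <-- target
Option D: s[3]='a'->'g', delta=(7-1)*7^1 mod 127 = 42, hash=117+42 mod 127 = 32
Option E: s[1]='d'->'a', delta=(1-4)*7^3 mod 127 = 114, hash=117+114 mod 127 = 104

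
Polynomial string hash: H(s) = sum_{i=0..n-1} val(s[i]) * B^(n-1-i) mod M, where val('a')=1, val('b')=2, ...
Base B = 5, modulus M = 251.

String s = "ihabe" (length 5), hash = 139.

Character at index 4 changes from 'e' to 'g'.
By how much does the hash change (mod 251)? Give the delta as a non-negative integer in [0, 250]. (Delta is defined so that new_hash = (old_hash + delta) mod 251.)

Delta formula: (val(new) - val(old)) * B^(n-1-k) mod M
  val('g') - val('e') = 7 - 5 = 2
  B^(n-1-k) = 5^0 mod 251 = 1
  Delta = 2 * 1 mod 251 = 2

Answer: 2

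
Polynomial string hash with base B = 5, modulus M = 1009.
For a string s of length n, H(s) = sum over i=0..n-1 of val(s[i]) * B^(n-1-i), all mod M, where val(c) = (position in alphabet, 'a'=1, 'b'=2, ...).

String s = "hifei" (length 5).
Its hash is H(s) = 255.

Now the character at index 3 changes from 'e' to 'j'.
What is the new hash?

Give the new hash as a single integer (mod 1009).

val('e') = 5, val('j') = 10
Position k = 3, exponent = n-1-k = 1
B^1 mod M = 5^1 mod 1009 = 5
Delta = (10 - 5) * 5 mod 1009 = 25
New hash = (255 + 25) mod 1009 = 280

Answer: 280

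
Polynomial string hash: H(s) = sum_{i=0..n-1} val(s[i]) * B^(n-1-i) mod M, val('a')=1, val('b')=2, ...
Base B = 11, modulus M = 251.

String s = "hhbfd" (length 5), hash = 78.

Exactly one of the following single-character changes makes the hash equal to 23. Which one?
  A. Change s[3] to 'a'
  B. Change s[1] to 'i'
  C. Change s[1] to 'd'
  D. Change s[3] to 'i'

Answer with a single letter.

Option A: s[3]='f'->'a', delta=(1-6)*11^1 mod 251 = 196, hash=78+196 mod 251 = 23 <-- target
Option B: s[1]='h'->'i', delta=(9-8)*11^3 mod 251 = 76, hash=78+76 mod 251 = 154
Option C: s[1]='h'->'d', delta=(4-8)*11^3 mod 251 = 198, hash=78+198 mod 251 = 25
Option D: s[3]='f'->'i', delta=(9-6)*11^1 mod 251 = 33, hash=78+33 mod 251 = 111

Answer: A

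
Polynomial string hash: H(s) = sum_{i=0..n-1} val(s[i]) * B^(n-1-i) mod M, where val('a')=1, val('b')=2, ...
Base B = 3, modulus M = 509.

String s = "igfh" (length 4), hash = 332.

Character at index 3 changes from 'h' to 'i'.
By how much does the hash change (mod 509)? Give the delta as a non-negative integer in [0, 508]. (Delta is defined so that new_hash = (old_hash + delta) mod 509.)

Answer: 1

Derivation:
Delta formula: (val(new) - val(old)) * B^(n-1-k) mod M
  val('i') - val('h') = 9 - 8 = 1
  B^(n-1-k) = 3^0 mod 509 = 1
  Delta = 1 * 1 mod 509 = 1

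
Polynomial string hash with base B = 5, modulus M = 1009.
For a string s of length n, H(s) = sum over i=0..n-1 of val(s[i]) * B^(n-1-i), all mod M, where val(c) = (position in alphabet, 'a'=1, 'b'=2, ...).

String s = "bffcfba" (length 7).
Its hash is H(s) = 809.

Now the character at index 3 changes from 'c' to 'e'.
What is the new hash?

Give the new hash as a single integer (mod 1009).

Answer: 50

Derivation:
val('c') = 3, val('e') = 5
Position k = 3, exponent = n-1-k = 3
B^3 mod M = 5^3 mod 1009 = 125
Delta = (5 - 3) * 125 mod 1009 = 250
New hash = (809 + 250) mod 1009 = 50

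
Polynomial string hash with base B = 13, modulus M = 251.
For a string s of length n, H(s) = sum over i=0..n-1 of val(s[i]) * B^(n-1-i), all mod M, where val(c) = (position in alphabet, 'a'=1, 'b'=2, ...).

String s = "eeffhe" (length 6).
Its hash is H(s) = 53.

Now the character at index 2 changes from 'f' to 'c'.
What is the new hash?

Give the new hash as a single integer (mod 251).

Answer: 239

Derivation:
val('f') = 6, val('c') = 3
Position k = 2, exponent = n-1-k = 3
B^3 mod M = 13^3 mod 251 = 189
Delta = (3 - 6) * 189 mod 251 = 186
New hash = (53 + 186) mod 251 = 239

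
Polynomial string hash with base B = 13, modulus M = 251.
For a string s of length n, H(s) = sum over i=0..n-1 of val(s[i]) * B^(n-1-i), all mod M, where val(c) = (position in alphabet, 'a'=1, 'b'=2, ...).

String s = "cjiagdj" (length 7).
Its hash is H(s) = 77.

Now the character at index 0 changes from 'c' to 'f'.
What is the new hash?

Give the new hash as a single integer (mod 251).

Answer: 63

Derivation:
val('c') = 3, val('f') = 6
Position k = 0, exponent = n-1-k = 6
B^6 mod M = 13^6 mod 251 = 79
Delta = (6 - 3) * 79 mod 251 = 237
New hash = (77 + 237) mod 251 = 63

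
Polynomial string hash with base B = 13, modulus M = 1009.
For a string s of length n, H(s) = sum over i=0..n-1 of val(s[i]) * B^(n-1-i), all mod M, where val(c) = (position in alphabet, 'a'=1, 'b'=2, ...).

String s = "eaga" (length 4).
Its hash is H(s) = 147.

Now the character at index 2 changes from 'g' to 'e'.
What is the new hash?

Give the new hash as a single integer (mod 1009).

Answer: 121

Derivation:
val('g') = 7, val('e') = 5
Position k = 2, exponent = n-1-k = 1
B^1 mod M = 13^1 mod 1009 = 13
Delta = (5 - 7) * 13 mod 1009 = 983
New hash = (147 + 983) mod 1009 = 121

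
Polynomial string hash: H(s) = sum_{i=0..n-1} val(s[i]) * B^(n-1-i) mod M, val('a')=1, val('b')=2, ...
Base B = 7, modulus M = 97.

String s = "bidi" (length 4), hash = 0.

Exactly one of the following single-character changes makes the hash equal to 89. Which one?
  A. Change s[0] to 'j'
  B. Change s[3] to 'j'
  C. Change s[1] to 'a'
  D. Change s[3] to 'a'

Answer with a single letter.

Option A: s[0]='b'->'j', delta=(10-2)*7^3 mod 97 = 28, hash=0+28 mod 97 = 28
Option B: s[3]='i'->'j', delta=(10-9)*7^0 mod 97 = 1, hash=0+1 mod 97 = 1
Option C: s[1]='i'->'a', delta=(1-9)*7^2 mod 97 = 93, hash=0+93 mod 97 = 93
Option D: s[3]='i'->'a', delta=(1-9)*7^0 mod 97 = 89, hash=0+89 mod 97 = 89 <-- target

Answer: D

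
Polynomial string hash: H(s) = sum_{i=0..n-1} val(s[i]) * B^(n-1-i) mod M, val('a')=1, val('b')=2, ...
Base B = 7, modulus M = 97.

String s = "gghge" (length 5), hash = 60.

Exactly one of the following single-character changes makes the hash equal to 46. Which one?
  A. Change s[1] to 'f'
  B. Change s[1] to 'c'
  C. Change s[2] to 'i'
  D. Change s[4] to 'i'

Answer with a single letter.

Option A: s[1]='g'->'f', delta=(6-7)*7^3 mod 97 = 45, hash=60+45 mod 97 = 8
Option B: s[1]='g'->'c', delta=(3-7)*7^3 mod 97 = 83, hash=60+83 mod 97 = 46 <-- target
Option C: s[2]='h'->'i', delta=(9-8)*7^2 mod 97 = 49, hash=60+49 mod 97 = 12
Option D: s[4]='e'->'i', delta=(9-5)*7^0 mod 97 = 4, hash=60+4 mod 97 = 64

Answer: B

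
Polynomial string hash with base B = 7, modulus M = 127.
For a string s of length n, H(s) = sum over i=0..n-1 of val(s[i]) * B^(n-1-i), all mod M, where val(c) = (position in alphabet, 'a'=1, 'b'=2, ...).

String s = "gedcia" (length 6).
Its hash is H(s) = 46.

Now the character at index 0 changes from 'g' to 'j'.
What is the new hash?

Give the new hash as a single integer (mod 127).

val('g') = 7, val('j') = 10
Position k = 0, exponent = n-1-k = 5
B^5 mod M = 7^5 mod 127 = 43
Delta = (10 - 7) * 43 mod 127 = 2
New hash = (46 + 2) mod 127 = 48

Answer: 48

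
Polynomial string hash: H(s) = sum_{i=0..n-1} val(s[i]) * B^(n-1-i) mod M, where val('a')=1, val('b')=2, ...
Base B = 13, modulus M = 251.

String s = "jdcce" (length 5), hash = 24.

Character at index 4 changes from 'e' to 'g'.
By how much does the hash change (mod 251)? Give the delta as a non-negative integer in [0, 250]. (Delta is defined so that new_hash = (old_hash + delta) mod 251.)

Answer: 2

Derivation:
Delta formula: (val(new) - val(old)) * B^(n-1-k) mod M
  val('g') - val('e') = 7 - 5 = 2
  B^(n-1-k) = 13^0 mod 251 = 1
  Delta = 2 * 1 mod 251 = 2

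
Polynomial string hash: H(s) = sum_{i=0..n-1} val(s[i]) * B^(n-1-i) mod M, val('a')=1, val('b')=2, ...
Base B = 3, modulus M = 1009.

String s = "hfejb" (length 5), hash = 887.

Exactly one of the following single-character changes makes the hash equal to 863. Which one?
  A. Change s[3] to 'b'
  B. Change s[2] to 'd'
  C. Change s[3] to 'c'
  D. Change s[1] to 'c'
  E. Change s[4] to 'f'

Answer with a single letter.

Answer: A

Derivation:
Option A: s[3]='j'->'b', delta=(2-10)*3^1 mod 1009 = 985, hash=887+985 mod 1009 = 863 <-- target
Option B: s[2]='e'->'d', delta=(4-5)*3^2 mod 1009 = 1000, hash=887+1000 mod 1009 = 878
Option C: s[3]='j'->'c', delta=(3-10)*3^1 mod 1009 = 988, hash=887+988 mod 1009 = 866
Option D: s[1]='f'->'c', delta=(3-6)*3^3 mod 1009 = 928, hash=887+928 mod 1009 = 806
Option E: s[4]='b'->'f', delta=(6-2)*3^0 mod 1009 = 4, hash=887+4 mod 1009 = 891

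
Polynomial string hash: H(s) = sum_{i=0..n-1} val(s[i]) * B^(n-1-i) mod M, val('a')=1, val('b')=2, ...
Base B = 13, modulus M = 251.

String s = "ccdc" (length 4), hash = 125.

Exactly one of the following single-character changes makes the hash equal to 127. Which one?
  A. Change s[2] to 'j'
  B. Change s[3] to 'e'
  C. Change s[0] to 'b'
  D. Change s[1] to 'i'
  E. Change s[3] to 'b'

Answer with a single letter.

Option A: s[2]='d'->'j', delta=(10-4)*13^1 mod 251 = 78, hash=125+78 mod 251 = 203
Option B: s[3]='c'->'e', delta=(5-3)*13^0 mod 251 = 2, hash=125+2 mod 251 = 127 <-- target
Option C: s[0]='c'->'b', delta=(2-3)*13^3 mod 251 = 62, hash=125+62 mod 251 = 187
Option D: s[1]='c'->'i', delta=(9-3)*13^2 mod 251 = 10, hash=125+10 mod 251 = 135
Option E: s[3]='c'->'b', delta=(2-3)*13^0 mod 251 = 250, hash=125+250 mod 251 = 124

Answer: B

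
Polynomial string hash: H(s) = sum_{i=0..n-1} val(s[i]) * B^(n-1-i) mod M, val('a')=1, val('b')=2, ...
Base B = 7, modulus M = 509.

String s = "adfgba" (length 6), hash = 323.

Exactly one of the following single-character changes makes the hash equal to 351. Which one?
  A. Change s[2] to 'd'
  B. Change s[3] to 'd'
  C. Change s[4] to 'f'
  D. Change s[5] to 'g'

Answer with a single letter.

Answer: C

Derivation:
Option A: s[2]='f'->'d', delta=(4-6)*7^3 mod 509 = 332, hash=323+332 mod 509 = 146
Option B: s[3]='g'->'d', delta=(4-7)*7^2 mod 509 = 362, hash=323+362 mod 509 = 176
Option C: s[4]='b'->'f', delta=(6-2)*7^1 mod 509 = 28, hash=323+28 mod 509 = 351 <-- target
Option D: s[5]='a'->'g', delta=(7-1)*7^0 mod 509 = 6, hash=323+6 mod 509 = 329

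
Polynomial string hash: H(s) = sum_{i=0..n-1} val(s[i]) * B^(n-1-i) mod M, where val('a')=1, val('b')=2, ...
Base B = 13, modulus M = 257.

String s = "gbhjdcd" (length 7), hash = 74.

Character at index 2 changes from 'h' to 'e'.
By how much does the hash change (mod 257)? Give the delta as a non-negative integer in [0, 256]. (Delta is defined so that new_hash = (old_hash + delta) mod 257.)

Answer: 155

Derivation:
Delta formula: (val(new) - val(old)) * B^(n-1-k) mod M
  val('e') - val('h') = 5 - 8 = -3
  B^(n-1-k) = 13^4 mod 257 = 34
  Delta = -3 * 34 mod 257 = 155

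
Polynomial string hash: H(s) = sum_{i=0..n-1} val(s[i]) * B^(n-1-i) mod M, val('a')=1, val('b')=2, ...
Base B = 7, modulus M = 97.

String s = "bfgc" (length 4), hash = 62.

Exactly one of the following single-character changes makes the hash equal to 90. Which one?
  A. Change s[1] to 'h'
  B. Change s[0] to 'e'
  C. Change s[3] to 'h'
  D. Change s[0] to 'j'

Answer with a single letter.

Option A: s[1]='f'->'h', delta=(8-6)*7^2 mod 97 = 1, hash=62+1 mod 97 = 63
Option B: s[0]='b'->'e', delta=(5-2)*7^3 mod 97 = 59, hash=62+59 mod 97 = 24
Option C: s[3]='c'->'h', delta=(8-3)*7^0 mod 97 = 5, hash=62+5 mod 97 = 67
Option D: s[0]='b'->'j', delta=(10-2)*7^3 mod 97 = 28, hash=62+28 mod 97 = 90 <-- target

Answer: D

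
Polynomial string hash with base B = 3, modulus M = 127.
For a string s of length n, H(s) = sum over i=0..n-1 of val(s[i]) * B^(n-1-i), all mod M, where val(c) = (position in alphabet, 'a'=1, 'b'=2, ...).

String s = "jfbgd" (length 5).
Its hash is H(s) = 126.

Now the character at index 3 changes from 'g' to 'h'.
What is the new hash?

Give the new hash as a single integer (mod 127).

Answer: 2

Derivation:
val('g') = 7, val('h') = 8
Position k = 3, exponent = n-1-k = 1
B^1 mod M = 3^1 mod 127 = 3
Delta = (8 - 7) * 3 mod 127 = 3
New hash = (126 + 3) mod 127 = 2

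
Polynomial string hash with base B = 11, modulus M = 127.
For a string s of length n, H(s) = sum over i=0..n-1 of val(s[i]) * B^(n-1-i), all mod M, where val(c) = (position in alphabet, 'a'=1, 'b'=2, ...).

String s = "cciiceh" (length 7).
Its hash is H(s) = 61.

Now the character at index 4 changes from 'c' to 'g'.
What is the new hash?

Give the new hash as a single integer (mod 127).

val('c') = 3, val('g') = 7
Position k = 4, exponent = n-1-k = 2
B^2 mod M = 11^2 mod 127 = 121
Delta = (7 - 3) * 121 mod 127 = 103
New hash = (61 + 103) mod 127 = 37

Answer: 37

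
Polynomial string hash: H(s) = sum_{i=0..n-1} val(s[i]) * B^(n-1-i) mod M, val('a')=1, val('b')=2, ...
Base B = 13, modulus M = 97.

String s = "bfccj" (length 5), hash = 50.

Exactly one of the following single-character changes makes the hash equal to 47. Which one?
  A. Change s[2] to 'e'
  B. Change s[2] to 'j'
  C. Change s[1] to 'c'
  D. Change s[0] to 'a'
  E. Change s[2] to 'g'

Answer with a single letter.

Option A: s[2]='c'->'e', delta=(5-3)*13^2 mod 97 = 47, hash=50+47 mod 97 = 0
Option B: s[2]='c'->'j', delta=(10-3)*13^2 mod 97 = 19, hash=50+19 mod 97 = 69
Option C: s[1]='f'->'c', delta=(3-6)*13^3 mod 97 = 5, hash=50+5 mod 97 = 55
Option D: s[0]='b'->'a', delta=(1-2)*13^4 mod 97 = 54, hash=50+54 mod 97 = 7
Option E: s[2]='c'->'g', delta=(7-3)*13^2 mod 97 = 94, hash=50+94 mod 97 = 47 <-- target

Answer: E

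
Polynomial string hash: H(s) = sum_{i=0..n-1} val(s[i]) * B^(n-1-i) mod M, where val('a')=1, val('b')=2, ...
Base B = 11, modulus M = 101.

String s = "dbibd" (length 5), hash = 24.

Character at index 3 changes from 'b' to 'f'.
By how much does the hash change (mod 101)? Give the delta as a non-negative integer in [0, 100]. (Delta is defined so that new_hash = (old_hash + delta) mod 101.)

Delta formula: (val(new) - val(old)) * B^(n-1-k) mod M
  val('f') - val('b') = 6 - 2 = 4
  B^(n-1-k) = 11^1 mod 101 = 11
  Delta = 4 * 11 mod 101 = 44

Answer: 44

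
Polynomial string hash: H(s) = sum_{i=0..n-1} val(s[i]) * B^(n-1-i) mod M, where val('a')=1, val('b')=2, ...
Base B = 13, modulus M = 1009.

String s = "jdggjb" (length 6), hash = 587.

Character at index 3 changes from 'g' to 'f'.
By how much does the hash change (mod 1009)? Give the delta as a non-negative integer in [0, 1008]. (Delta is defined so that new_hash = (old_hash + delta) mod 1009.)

Delta formula: (val(new) - val(old)) * B^(n-1-k) mod M
  val('f') - val('g') = 6 - 7 = -1
  B^(n-1-k) = 13^2 mod 1009 = 169
  Delta = -1 * 169 mod 1009 = 840

Answer: 840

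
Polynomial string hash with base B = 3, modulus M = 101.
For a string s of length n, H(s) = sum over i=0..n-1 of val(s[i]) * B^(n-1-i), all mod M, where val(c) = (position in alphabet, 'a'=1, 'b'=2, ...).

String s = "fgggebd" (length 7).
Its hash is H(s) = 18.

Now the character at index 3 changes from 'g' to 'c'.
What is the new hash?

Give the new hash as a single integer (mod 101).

Answer: 11

Derivation:
val('g') = 7, val('c') = 3
Position k = 3, exponent = n-1-k = 3
B^3 mod M = 3^3 mod 101 = 27
Delta = (3 - 7) * 27 mod 101 = 94
New hash = (18 + 94) mod 101 = 11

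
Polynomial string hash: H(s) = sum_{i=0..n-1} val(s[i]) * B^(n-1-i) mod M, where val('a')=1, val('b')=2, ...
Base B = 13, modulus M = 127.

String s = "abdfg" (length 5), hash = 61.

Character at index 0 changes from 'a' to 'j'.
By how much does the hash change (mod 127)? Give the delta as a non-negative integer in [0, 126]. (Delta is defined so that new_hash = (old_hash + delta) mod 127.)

Delta formula: (val(new) - val(old)) * B^(n-1-k) mod M
  val('j') - val('a') = 10 - 1 = 9
  B^(n-1-k) = 13^4 mod 127 = 113
  Delta = 9 * 113 mod 127 = 1

Answer: 1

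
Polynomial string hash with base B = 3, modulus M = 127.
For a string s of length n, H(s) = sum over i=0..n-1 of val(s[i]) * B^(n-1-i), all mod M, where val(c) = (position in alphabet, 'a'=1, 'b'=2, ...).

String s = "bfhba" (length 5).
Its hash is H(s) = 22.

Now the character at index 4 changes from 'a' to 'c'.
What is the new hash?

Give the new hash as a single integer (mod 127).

Answer: 24

Derivation:
val('a') = 1, val('c') = 3
Position k = 4, exponent = n-1-k = 0
B^0 mod M = 3^0 mod 127 = 1
Delta = (3 - 1) * 1 mod 127 = 2
New hash = (22 + 2) mod 127 = 24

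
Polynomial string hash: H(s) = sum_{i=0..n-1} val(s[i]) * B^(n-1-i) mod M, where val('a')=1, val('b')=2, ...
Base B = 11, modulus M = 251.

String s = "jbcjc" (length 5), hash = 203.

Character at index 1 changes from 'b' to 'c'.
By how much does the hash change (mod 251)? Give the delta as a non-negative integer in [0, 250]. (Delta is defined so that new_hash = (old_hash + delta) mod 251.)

Answer: 76

Derivation:
Delta formula: (val(new) - val(old)) * B^(n-1-k) mod M
  val('c') - val('b') = 3 - 2 = 1
  B^(n-1-k) = 11^3 mod 251 = 76
  Delta = 1 * 76 mod 251 = 76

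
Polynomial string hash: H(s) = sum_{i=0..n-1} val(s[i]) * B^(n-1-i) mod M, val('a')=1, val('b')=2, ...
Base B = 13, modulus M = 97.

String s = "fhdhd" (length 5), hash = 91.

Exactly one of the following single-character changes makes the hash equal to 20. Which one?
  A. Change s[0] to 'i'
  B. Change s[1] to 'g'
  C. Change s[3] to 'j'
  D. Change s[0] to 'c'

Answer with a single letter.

Answer: C

Derivation:
Option A: s[0]='f'->'i', delta=(9-6)*13^4 mod 97 = 32, hash=91+32 mod 97 = 26
Option B: s[1]='h'->'g', delta=(7-8)*13^3 mod 97 = 34, hash=91+34 mod 97 = 28
Option C: s[3]='h'->'j', delta=(10-8)*13^1 mod 97 = 26, hash=91+26 mod 97 = 20 <-- target
Option D: s[0]='f'->'c', delta=(3-6)*13^4 mod 97 = 65, hash=91+65 mod 97 = 59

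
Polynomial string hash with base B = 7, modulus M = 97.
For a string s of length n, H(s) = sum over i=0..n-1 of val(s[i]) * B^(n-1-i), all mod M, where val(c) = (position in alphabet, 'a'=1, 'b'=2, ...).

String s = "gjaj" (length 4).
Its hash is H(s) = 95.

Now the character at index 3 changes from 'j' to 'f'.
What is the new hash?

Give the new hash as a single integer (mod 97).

val('j') = 10, val('f') = 6
Position k = 3, exponent = n-1-k = 0
B^0 mod M = 7^0 mod 97 = 1
Delta = (6 - 10) * 1 mod 97 = 93
New hash = (95 + 93) mod 97 = 91

Answer: 91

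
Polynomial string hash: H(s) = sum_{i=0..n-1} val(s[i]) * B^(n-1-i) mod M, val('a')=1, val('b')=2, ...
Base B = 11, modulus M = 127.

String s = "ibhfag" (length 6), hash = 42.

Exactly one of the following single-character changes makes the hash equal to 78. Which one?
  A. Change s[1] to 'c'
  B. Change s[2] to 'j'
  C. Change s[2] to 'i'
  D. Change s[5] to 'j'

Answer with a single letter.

Option A: s[1]='b'->'c', delta=(3-2)*11^4 mod 127 = 36, hash=42+36 mod 127 = 78 <-- target
Option B: s[2]='h'->'j', delta=(10-8)*11^3 mod 127 = 122, hash=42+122 mod 127 = 37
Option C: s[2]='h'->'i', delta=(9-8)*11^3 mod 127 = 61, hash=42+61 mod 127 = 103
Option D: s[5]='g'->'j', delta=(10-7)*11^0 mod 127 = 3, hash=42+3 mod 127 = 45

Answer: A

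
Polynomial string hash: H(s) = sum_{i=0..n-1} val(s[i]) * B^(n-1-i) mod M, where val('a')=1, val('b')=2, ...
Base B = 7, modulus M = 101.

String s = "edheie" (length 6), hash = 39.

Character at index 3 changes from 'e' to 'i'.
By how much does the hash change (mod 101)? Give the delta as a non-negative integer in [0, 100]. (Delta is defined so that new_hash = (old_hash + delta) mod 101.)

Delta formula: (val(new) - val(old)) * B^(n-1-k) mod M
  val('i') - val('e') = 9 - 5 = 4
  B^(n-1-k) = 7^2 mod 101 = 49
  Delta = 4 * 49 mod 101 = 95

Answer: 95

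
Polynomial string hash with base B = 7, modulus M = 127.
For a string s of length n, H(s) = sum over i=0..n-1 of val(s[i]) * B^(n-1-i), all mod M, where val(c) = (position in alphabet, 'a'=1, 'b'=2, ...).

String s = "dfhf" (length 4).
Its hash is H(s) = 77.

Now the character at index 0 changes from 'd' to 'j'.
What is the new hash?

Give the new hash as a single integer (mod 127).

val('d') = 4, val('j') = 10
Position k = 0, exponent = n-1-k = 3
B^3 mod M = 7^3 mod 127 = 89
Delta = (10 - 4) * 89 mod 127 = 26
New hash = (77 + 26) mod 127 = 103

Answer: 103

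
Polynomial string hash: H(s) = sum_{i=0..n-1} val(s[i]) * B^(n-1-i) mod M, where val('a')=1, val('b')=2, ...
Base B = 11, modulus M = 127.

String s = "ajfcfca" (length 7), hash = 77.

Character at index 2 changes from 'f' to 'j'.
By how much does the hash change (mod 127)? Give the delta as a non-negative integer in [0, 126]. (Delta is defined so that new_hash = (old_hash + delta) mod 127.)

Delta formula: (val(new) - val(old)) * B^(n-1-k) mod M
  val('j') - val('f') = 10 - 6 = 4
  B^(n-1-k) = 11^4 mod 127 = 36
  Delta = 4 * 36 mod 127 = 17

Answer: 17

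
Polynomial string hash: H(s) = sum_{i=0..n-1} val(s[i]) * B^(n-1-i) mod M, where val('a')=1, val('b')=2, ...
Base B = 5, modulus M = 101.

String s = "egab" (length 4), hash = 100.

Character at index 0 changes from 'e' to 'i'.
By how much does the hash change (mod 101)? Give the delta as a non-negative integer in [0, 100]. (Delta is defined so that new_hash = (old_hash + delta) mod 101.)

Delta formula: (val(new) - val(old)) * B^(n-1-k) mod M
  val('i') - val('e') = 9 - 5 = 4
  B^(n-1-k) = 5^3 mod 101 = 24
  Delta = 4 * 24 mod 101 = 96

Answer: 96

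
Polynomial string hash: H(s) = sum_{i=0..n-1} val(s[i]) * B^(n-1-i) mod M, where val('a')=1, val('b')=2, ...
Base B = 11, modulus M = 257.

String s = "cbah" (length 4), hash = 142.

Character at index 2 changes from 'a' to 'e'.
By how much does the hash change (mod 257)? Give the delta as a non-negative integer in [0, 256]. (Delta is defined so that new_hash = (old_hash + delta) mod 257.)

Delta formula: (val(new) - val(old)) * B^(n-1-k) mod M
  val('e') - val('a') = 5 - 1 = 4
  B^(n-1-k) = 11^1 mod 257 = 11
  Delta = 4 * 11 mod 257 = 44

Answer: 44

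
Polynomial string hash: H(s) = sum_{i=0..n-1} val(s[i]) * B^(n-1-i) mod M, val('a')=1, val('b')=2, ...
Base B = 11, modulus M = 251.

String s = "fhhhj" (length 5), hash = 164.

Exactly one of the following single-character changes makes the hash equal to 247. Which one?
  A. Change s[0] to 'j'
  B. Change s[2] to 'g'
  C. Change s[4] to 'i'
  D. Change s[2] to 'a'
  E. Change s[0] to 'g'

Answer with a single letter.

Option A: s[0]='f'->'j', delta=(10-6)*11^4 mod 251 = 81, hash=164+81 mod 251 = 245
Option B: s[2]='h'->'g', delta=(7-8)*11^2 mod 251 = 130, hash=164+130 mod 251 = 43
Option C: s[4]='j'->'i', delta=(9-10)*11^0 mod 251 = 250, hash=164+250 mod 251 = 163
Option D: s[2]='h'->'a', delta=(1-8)*11^2 mod 251 = 157, hash=164+157 mod 251 = 70
Option E: s[0]='f'->'g', delta=(7-6)*11^4 mod 251 = 83, hash=164+83 mod 251 = 247 <-- target

Answer: E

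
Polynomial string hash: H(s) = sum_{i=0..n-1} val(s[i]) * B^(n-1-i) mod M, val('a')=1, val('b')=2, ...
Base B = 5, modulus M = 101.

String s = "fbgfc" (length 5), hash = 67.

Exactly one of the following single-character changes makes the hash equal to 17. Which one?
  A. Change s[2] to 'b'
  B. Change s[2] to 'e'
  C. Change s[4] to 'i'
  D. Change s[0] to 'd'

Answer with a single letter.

Answer: B

Derivation:
Option A: s[2]='g'->'b', delta=(2-7)*5^2 mod 101 = 77, hash=67+77 mod 101 = 43
Option B: s[2]='g'->'e', delta=(5-7)*5^2 mod 101 = 51, hash=67+51 mod 101 = 17 <-- target
Option C: s[4]='c'->'i', delta=(9-3)*5^0 mod 101 = 6, hash=67+6 mod 101 = 73
Option D: s[0]='f'->'d', delta=(4-6)*5^4 mod 101 = 63, hash=67+63 mod 101 = 29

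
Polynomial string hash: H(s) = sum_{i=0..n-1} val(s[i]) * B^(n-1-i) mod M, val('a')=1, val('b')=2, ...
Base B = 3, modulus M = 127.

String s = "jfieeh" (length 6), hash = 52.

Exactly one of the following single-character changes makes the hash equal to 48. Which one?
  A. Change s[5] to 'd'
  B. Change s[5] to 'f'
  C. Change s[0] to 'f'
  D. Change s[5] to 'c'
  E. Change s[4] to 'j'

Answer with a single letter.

Answer: A

Derivation:
Option A: s[5]='h'->'d', delta=(4-8)*3^0 mod 127 = 123, hash=52+123 mod 127 = 48 <-- target
Option B: s[5]='h'->'f', delta=(6-8)*3^0 mod 127 = 125, hash=52+125 mod 127 = 50
Option C: s[0]='j'->'f', delta=(6-10)*3^5 mod 127 = 44, hash=52+44 mod 127 = 96
Option D: s[5]='h'->'c', delta=(3-8)*3^0 mod 127 = 122, hash=52+122 mod 127 = 47
Option E: s[4]='e'->'j', delta=(10-5)*3^1 mod 127 = 15, hash=52+15 mod 127 = 67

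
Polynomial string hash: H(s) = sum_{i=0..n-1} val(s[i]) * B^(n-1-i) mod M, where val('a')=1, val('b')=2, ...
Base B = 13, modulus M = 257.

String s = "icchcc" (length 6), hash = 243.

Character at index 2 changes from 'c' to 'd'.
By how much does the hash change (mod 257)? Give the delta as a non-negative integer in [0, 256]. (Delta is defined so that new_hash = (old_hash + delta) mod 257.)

Delta formula: (val(new) - val(old)) * B^(n-1-k) mod M
  val('d') - val('c') = 4 - 3 = 1
  B^(n-1-k) = 13^3 mod 257 = 141
  Delta = 1 * 141 mod 257 = 141

Answer: 141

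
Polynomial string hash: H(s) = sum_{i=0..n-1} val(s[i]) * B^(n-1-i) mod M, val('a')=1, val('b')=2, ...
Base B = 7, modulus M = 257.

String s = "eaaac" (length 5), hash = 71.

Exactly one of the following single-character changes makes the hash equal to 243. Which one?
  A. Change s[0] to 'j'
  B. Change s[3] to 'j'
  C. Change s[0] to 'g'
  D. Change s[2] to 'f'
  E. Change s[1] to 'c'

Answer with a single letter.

Answer: E

Derivation:
Option A: s[0]='e'->'j', delta=(10-5)*7^4 mod 257 = 183, hash=71+183 mod 257 = 254
Option B: s[3]='a'->'j', delta=(10-1)*7^1 mod 257 = 63, hash=71+63 mod 257 = 134
Option C: s[0]='e'->'g', delta=(7-5)*7^4 mod 257 = 176, hash=71+176 mod 257 = 247
Option D: s[2]='a'->'f', delta=(6-1)*7^2 mod 257 = 245, hash=71+245 mod 257 = 59
Option E: s[1]='a'->'c', delta=(3-1)*7^3 mod 257 = 172, hash=71+172 mod 257 = 243 <-- target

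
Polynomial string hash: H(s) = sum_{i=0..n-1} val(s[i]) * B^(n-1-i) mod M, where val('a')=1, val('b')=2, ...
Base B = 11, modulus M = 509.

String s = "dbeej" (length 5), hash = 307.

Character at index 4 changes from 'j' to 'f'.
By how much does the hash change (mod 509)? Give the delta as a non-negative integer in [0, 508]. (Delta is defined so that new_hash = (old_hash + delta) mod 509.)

Answer: 505

Derivation:
Delta formula: (val(new) - val(old)) * B^(n-1-k) mod M
  val('f') - val('j') = 6 - 10 = -4
  B^(n-1-k) = 11^0 mod 509 = 1
  Delta = -4 * 1 mod 509 = 505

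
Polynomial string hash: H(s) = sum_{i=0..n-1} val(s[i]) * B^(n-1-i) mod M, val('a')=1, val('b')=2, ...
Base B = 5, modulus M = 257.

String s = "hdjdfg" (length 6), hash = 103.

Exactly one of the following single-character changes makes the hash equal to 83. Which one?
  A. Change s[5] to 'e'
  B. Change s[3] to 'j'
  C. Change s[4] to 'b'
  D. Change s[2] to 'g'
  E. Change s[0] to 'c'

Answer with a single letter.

Option A: s[5]='g'->'e', delta=(5-7)*5^0 mod 257 = 255, hash=103+255 mod 257 = 101
Option B: s[3]='d'->'j', delta=(10-4)*5^2 mod 257 = 150, hash=103+150 mod 257 = 253
Option C: s[4]='f'->'b', delta=(2-6)*5^1 mod 257 = 237, hash=103+237 mod 257 = 83 <-- target
Option D: s[2]='j'->'g', delta=(7-10)*5^3 mod 257 = 139, hash=103+139 mod 257 = 242
Option E: s[0]='h'->'c', delta=(3-8)*5^5 mod 257 = 52, hash=103+52 mod 257 = 155

Answer: C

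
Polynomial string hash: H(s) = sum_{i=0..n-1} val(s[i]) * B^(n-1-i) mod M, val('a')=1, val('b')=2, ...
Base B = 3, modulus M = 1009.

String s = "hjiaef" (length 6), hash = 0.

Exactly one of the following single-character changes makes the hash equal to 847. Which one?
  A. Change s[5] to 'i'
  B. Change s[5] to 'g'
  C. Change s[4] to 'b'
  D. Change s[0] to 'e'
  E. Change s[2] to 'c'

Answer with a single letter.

Answer: E

Derivation:
Option A: s[5]='f'->'i', delta=(9-6)*3^0 mod 1009 = 3, hash=0+3 mod 1009 = 3
Option B: s[5]='f'->'g', delta=(7-6)*3^0 mod 1009 = 1, hash=0+1 mod 1009 = 1
Option C: s[4]='e'->'b', delta=(2-5)*3^1 mod 1009 = 1000, hash=0+1000 mod 1009 = 1000
Option D: s[0]='h'->'e', delta=(5-8)*3^5 mod 1009 = 280, hash=0+280 mod 1009 = 280
Option E: s[2]='i'->'c', delta=(3-9)*3^3 mod 1009 = 847, hash=0+847 mod 1009 = 847 <-- target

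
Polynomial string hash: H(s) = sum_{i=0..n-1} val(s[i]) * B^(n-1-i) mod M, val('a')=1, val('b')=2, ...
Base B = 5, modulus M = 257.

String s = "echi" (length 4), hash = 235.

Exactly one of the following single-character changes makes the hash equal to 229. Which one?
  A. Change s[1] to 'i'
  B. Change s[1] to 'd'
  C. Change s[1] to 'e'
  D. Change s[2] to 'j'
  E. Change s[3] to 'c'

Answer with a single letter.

Option A: s[1]='c'->'i', delta=(9-3)*5^2 mod 257 = 150, hash=235+150 mod 257 = 128
Option B: s[1]='c'->'d', delta=(4-3)*5^2 mod 257 = 25, hash=235+25 mod 257 = 3
Option C: s[1]='c'->'e', delta=(5-3)*5^2 mod 257 = 50, hash=235+50 mod 257 = 28
Option D: s[2]='h'->'j', delta=(10-8)*5^1 mod 257 = 10, hash=235+10 mod 257 = 245
Option E: s[3]='i'->'c', delta=(3-9)*5^0 mod 257 = 251, hash=235+251 mod 257 = 229 <-- target

Answer: E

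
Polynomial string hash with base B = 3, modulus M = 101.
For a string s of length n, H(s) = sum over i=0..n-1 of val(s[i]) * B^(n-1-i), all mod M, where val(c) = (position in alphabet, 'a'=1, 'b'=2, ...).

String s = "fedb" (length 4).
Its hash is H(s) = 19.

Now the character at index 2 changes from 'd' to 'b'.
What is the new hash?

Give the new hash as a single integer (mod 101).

Answer: 13

Derivation:
val('d') = 4, val('b') = 2
Position k = 2, exponent = n-1-k = 1
B^1 mod M = 3^1 mod 101 = 3
Delta = (2 - 4) * 3 mod 101 = 95
New hash = (19 + 95) mod 101 = 13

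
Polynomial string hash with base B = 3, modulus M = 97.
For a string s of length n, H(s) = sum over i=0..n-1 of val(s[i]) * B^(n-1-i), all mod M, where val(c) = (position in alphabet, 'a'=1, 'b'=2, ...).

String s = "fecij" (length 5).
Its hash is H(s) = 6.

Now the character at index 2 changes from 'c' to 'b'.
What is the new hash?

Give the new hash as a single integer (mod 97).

val('c') = 3, val('b') = 2
Position k = 2, exponent = n-1-k = 2
B^2 mod M = 3^2 mod 97 = 9
Delta = (2 - 3) * 9 mod 97 = 88
New hash = (6 + 88) mod 97 = 94

Answer: 94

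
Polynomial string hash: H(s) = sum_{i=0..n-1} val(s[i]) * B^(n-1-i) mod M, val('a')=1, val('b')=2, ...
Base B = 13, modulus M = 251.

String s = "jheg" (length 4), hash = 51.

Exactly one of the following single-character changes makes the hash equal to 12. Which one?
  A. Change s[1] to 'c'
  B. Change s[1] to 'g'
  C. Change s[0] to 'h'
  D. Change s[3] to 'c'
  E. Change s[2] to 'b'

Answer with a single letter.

Answer: E

Derivation:
Option A: s[1]='h'->'c', delta=(3-8)*13^2 mod 251 = 159, hash=51+159 mod 251 = 210
Option B: s[1]='h'->'g', delta=(7-8)*13^2 mod 251 = 82, hash=51+82 mod 251 = 133
Option C: s[0]='j'->'h', delta=(8-10)*13^3 mod 251 = 124, hash=51+124 mod 251 = 175
Option D: s[3]='g'->'c', delta=(3-7)*13^0 mod 251 = 247, hash=51+247 mod 251 = 47
Option E: s[2]='e'->'b', delta=(2-5)*13^1 mod 251 = 212, hash=51+212 mod 251 = 12 <-- target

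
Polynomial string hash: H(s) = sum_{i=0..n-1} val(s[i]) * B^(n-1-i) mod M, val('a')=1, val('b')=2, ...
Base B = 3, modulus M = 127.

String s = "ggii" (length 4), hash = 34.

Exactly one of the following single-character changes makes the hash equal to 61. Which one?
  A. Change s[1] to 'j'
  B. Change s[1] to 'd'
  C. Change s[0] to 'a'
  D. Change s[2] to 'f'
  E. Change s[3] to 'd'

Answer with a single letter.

Answer: A

Derivation:
Option A: s[1]='g'->'j', delta=(10-7)*3^2 mod 127 = 27, hash=34+27 mod 127 = 61 <-- target
Option B: s[1]='g'->'d', delta=(4-7)*3^2 mod 127 = 100, hash=34+100 mod 127 = 7
Option C: s[0]='g'->'a', delta=(1-7)*3^3 mod 127 = 92, hash=34+92 mod 127 = 126
Option D: s[2]='i'->'f', delta=(6-9)*3^1 mod 127 = 118, hash=34+118 mod 127 = 25
Option E: s[3]='i'->'d', delta=(4-9)*3^0 mod 127 = 122, hash=34+122 mod 127 = 29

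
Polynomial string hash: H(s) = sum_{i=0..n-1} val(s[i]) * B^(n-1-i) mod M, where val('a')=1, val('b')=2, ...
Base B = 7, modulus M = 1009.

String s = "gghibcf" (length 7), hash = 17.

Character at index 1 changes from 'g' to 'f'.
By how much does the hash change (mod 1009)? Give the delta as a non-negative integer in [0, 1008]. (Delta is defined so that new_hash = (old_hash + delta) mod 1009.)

Answer: 346

Derivation:
Delta formula: (val(new) - val(old)) * B^(n-1-k) mod M
  val('f') - val('g') = 6 - 7 = -1
  B^(n-1-k) = 7^5 mod 1009 = 663
  Delta = -1 * 663 mod 1009 = 346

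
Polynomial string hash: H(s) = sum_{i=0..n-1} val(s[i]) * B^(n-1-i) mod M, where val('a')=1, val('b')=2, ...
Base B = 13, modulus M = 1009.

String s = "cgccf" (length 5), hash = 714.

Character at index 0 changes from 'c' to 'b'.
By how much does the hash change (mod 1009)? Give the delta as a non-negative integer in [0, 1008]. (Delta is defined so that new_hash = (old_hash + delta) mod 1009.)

Delta formula: (val(new) - val(old)) * B^(n-1-k) mod M
  val('b') - val('c') = 2 - 3 = -1
  B^(n-1-k) = 13^4 mod 1009 = 309
  Delta = -1 * 309 mod 1009 = 700

Answer: 700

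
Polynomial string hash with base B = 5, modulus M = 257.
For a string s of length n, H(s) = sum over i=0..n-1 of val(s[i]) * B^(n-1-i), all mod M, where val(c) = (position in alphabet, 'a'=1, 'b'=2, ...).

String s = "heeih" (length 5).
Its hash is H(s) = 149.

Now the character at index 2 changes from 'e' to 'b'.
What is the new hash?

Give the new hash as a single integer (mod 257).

val('e') = 5, val('b') = 2
Position k = 2, exponent = n-1-k = 2
B^2 mod M = 5^2 mod 257 = 25
Delta = (2 - 5) * 25 mod 257 = 182
New hash = (149 + 182) mod 257 = 74

Answer: 74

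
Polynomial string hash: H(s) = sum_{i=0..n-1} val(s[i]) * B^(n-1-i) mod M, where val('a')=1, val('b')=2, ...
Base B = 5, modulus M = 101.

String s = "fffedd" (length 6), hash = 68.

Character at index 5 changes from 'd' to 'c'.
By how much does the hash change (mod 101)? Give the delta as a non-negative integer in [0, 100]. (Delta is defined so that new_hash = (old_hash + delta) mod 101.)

Delta formula: (val(new) - val(old)) * B^(n-1-k) mod M
  val('c') - val('d') = 3 - 4 = -1
  B^(n-1-k) = 5^0 mod 101 = 1
  Delta = -1 * 1 mod 101 = 100

Answer: 100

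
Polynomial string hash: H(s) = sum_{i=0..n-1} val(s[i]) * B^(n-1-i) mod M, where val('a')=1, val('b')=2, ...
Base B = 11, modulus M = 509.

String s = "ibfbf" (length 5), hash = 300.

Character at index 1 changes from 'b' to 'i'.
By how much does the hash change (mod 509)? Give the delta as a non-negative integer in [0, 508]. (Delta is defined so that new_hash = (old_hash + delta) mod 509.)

Answer: 155

Derivation:
Delta formula: (val(new) - val(old)) * B^(n-1-k) mod M
  val('i') - val('b') = 9 - 2 = 7
  B^(n-1-k) = 11^3 mod 509 = 313
  Delta = 7 * 313 mod 509 = 155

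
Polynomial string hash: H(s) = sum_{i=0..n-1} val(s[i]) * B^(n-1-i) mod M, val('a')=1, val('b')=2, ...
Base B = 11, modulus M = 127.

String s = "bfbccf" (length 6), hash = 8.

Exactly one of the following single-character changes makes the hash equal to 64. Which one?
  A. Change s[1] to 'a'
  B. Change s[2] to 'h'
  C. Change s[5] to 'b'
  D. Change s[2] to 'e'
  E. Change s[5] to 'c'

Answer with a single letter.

Option A: s[1]='f'->'a', delta=(1-6)*11^4 mod 127 = 74, hash=8+74 mod 127 = 82
Option B: s[2]='b'->'h', delta=(8-2)*11^3 mod 127 = 112, hash=8+112 mod 127 = 120
Option C: s[5]='f'->'b', delta=(2-6)*11^0 mod 127 = 123, hash=8+123 mod 127 = 4
Option D: s[2]='b'->'e', delta=(5-2)*11^3 mod 127 = 56, hash=8+56 mod 127 = 64 <-- target
Option E: s[5]='f'->'c', delta=(3-6)*11^0 mod 127 = 124, hash=8+124 mod 127 = 5

Answer: D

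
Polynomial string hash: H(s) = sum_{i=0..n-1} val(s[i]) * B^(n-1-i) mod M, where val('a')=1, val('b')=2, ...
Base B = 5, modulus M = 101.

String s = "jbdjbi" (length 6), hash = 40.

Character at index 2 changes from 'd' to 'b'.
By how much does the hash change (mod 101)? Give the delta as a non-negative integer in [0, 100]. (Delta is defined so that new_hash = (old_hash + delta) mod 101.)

Delta formula: (val(new) - val(old)) * B^(n-1-k) mod M
  val('b') - val('d') = 2 - 4 = -2
  B^(n-1-k) = 5^3 mod 101 = 24
  Delta = -2 * 24 mod 101 = 53

Answer: 53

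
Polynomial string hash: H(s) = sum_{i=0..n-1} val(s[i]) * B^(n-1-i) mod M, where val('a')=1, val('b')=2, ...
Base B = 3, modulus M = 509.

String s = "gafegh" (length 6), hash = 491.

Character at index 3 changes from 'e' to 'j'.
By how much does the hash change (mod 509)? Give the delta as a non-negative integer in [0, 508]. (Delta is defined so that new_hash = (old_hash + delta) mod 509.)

Answer: 45

Derivation:
Delta formula: (val(new) - val(old)) * B^(n-1-k) mod M
  val('j') - val('e') = 10 - 5 = 5
  B^(n-1-k) = 3^2 mod 509 = 9
  Delta = 5 * 9 mod 509 = 45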